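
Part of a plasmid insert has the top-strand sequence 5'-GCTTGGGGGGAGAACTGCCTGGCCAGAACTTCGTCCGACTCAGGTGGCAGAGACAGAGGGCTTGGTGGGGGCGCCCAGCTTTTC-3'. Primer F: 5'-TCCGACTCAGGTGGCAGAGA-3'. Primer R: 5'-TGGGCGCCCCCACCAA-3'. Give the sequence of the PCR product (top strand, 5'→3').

5'-TCCGACTCAGGTGGCAGAGACAGAGGGCTTGGTGGGGGCGCCCA-3'

Scanning the template, TCCGACTCAGGTGGCAGAGA occurs at positions 34–53; this primer anneals to the bottom strand there with its 3' end pointing downstream.
Taking the reverse complement of TGGGCGCCCCCACCAA gives TTGGTGGGGGCGCCCA, found at positions 62–77 on the template; the primer anneals here to the top strand with its 3' end pointing upstream.
The product is the template from position 34 through 77 (44 bp).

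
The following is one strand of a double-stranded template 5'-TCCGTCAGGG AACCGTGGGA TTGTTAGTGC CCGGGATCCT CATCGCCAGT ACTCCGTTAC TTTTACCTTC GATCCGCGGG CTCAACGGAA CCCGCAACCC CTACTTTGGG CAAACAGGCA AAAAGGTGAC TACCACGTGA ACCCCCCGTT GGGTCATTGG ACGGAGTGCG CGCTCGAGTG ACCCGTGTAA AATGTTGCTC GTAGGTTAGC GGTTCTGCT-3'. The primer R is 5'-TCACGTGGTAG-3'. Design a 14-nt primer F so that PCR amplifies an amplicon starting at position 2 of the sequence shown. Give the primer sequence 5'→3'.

5'-CCGTCAGGGAACCG-3'

The reverse primer's reverse complement CTACCACGTGA matches the template at positions 130–140; the product starts at position 2.
The forward primer is identical to the top strand over positions 2–15: CCGTCAGGGAACCG.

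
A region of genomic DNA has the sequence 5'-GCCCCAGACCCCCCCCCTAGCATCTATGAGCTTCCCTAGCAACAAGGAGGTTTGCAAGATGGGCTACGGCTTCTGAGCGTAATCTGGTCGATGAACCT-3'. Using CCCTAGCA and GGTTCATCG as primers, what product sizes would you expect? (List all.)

The forward primer CCCTAGCA matches the top strand at positions 15–22, 34–41.
The reverse primer's reverse complement is CGATGAACC, matching at positions 89–97.
Each forward site pairs with the reverse site to give a product ending at position 97: sizes 83, 64 bp.

83 bp, 64 bp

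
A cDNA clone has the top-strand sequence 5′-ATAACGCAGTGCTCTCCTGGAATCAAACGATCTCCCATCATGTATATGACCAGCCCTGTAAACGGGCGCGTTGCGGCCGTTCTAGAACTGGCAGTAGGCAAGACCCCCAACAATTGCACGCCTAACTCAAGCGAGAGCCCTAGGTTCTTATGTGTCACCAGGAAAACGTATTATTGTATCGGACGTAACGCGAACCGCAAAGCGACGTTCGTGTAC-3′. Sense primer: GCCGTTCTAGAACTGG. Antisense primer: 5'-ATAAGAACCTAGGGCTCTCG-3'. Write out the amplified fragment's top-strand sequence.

The forward primer matches the template at positions 76–91.
Reverse complement of the reverse primer: CGAGAGCCCTAGGTTCTTAT. This occurs on the top strand at positions 132–151.
The product is the template from position 76 through 151 (76 bp).

5'-GCCGTTCTAGAACTGGCAGTAGGCAAGACCCCCAACAATTGCACGCCTAACTCAAGCGAGAGCCCTAGGTTCTTAT-3'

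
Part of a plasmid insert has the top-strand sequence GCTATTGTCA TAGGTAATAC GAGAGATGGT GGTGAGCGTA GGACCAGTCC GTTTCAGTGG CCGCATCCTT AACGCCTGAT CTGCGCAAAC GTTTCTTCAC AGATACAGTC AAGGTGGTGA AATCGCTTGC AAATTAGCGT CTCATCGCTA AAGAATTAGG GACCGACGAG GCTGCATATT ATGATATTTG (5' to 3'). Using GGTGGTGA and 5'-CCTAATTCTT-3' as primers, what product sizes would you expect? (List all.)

The forward primer GGTGGTGA matches the top strand at positions 28–35, 113–120.
The reverse primer's reverse complement is AAGAATTAGG, matching at positions 151–160.
Each forward site pairs with the reverse site to give a product ending at position 160: sizes 133, 48 bp.

133 bp, 48 bp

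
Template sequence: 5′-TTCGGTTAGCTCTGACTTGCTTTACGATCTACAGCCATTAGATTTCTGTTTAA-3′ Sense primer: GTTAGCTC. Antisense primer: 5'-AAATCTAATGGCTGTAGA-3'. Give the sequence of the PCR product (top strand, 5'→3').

5'-GTTAGCTCTGACTTGCTTTACGATCTACAGCCATTAGATTT-3'

Scanning the template, GTTAGCTC occurs at positions 5–12; this primer anneals to the bottom strand there with its 3' end pointing downstream.
The reverse primer's reverse complement is TCTACAGCCATTAGATTT, which matches the template at positions 28–45.
The product is the template from position 5 through 45 (41 bp).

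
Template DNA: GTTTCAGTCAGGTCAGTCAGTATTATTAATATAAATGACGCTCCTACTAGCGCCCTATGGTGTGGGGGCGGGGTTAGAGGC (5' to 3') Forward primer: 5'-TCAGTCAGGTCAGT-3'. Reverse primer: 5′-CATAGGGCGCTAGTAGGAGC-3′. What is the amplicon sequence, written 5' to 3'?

5'-TCAGTCAGGTCAGTCAGTATTATTAATATAAATGACGCTCCTACTAGCGCCCTATG-3'

Scanning the template, TCAGTCAGGTCAGT occurs at positions 4–17; this primer anneals to the bottom strand there with its 3' end pointing downstream.
The reverse primer's reverse complement is GCTCCTACTAGCGCCCTATG, which matches the template at positions 40–59.
The product is the template from position 4 through 59 (56 bp).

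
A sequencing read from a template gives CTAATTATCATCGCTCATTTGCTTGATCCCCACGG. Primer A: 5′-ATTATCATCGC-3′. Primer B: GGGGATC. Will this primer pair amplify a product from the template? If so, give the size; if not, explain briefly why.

Primer A (ATTATCATCGC) matches the top strand at positions 4–14; it acts as a forward primer.
Primer B's reverse complement is GATCCCC, matching the top strand at positions 25–31; it acts as a reverse primer.
The 3' ends face each other across positions 4–31, giving a 28 bp product.

Yes — a 28 bp product.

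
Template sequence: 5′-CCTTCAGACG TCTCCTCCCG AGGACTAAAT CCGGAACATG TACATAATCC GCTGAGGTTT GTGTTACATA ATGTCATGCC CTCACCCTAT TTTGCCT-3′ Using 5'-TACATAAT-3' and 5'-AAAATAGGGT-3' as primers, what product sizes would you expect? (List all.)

53 bp, 29 bp

The forward primer TACATAAT matches the top strand at positions 41–48, 65–72.
The reverse primer's reverse complement is ACCCTATTTT, matching at positions 84–93.
Each forward site pairs with the reverse site to give a product ending at position 93: sizes 53, 29 bp.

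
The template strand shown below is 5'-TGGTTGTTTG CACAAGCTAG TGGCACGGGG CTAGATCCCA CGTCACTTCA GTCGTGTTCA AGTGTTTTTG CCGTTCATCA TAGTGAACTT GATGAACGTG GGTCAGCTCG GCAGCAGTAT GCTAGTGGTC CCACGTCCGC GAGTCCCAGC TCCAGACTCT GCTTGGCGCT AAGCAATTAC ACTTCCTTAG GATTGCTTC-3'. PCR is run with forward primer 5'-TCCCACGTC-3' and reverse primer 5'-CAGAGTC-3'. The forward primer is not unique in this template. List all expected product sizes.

126 bp, 33 bp

The forward primer TCCCACGTC matches the top strand at positions 36–44, 129–137.
The reverse primer's reverse complement is GACTCTG, matching at positions 155–161.
Each forward site pairs with the reverse site to give a product ending at position 161: sizes 126, 33 bp.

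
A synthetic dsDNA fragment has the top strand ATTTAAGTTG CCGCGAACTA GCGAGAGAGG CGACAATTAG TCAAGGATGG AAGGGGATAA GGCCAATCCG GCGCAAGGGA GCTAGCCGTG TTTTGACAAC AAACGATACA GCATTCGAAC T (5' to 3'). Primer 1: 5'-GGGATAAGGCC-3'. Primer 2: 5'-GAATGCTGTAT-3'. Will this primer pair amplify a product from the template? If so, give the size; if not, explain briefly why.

Primer 1 (GGGATAAGGCC) matches the top strand at positions 54–64; it acts as a forward primer.
Primer 2's reverse complement is ATACAGCATTC, matching the top strand at positions 106–116; it acts as a reverse primer.
The 3' ends face each other across positions 54–116, giving a 63 bp product.

Yes — a 63 bp product.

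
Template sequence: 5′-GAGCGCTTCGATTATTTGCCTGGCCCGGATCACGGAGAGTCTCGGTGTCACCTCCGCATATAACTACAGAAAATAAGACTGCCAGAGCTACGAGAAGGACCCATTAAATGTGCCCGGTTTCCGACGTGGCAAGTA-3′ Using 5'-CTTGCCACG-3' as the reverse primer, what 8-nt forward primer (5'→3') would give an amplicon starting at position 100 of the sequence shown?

The reverse primer's reverse complement CGTGGCAAG matches the template at positions 125–133; the product starts at position 100.
The forward primer is identical to the top strand over positions 100–107: CCCATTAA.

5'-CCCATTAA-3'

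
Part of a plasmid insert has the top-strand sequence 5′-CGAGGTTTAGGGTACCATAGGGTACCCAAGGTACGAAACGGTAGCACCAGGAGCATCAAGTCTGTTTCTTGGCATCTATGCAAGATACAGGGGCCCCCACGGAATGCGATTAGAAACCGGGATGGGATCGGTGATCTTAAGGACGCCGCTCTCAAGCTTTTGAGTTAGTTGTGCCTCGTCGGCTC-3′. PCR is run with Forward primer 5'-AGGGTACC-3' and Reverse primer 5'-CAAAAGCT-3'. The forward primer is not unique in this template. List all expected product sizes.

154 bp, 144 bp

The forward primer AGGGTACC matches the top strand at positions 9–16, 19–26.
The reverse primer's reverse complement is AGCTTTTG, matching at positions 155–162.
Each forward site pairs with the reverse site to give a product ending at position 162: sizes 154, 144 bp.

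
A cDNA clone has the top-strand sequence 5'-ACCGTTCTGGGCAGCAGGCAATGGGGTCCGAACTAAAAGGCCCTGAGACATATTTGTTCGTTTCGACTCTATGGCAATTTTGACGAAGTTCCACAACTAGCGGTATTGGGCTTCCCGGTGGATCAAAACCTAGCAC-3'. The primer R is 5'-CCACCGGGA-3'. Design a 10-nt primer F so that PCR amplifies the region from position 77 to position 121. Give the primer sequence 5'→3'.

The reverse primer's reverse complement TCCCGGTGG matches the template at positions 113–121; the product starts at position 77.
The forward primer is identical to the top strand over positions 77–86: ATTTTGACGA.

5'-ATTTTGACGA-3'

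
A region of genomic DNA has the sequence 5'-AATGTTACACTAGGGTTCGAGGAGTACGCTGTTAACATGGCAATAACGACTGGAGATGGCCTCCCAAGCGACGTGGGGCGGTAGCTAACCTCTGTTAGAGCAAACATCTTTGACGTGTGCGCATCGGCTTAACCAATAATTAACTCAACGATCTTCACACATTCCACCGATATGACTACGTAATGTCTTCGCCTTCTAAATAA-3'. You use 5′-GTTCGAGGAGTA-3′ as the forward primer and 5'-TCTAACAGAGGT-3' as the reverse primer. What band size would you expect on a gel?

Scanning the template, GTTCGAGGAGTA occurs at positions 15–26; this primer anneals to the bottom strand there with its 3' end pointing downstream.
Reverse complement of the reverse primer: ACCTCTGTTAGA. This occurs on the top strand at positions 88–99.
Amplicon spans positions 15–99: 85 bp.

85 bp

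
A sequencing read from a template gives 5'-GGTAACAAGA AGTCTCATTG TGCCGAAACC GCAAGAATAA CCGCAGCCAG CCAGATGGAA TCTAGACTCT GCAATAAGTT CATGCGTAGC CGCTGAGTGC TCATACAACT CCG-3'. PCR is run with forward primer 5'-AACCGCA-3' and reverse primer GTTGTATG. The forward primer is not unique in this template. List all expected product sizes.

83 bp, 71 bp

The forward primer AACCGCA matches the top strand at positions 27–33, 39–45.
The reverse primer's reverse complement is CATACAAC, matching at positions 102–109.
Each forward site pairs with the reverse site to give a product ending at position 109: sizes 83, 71 bp.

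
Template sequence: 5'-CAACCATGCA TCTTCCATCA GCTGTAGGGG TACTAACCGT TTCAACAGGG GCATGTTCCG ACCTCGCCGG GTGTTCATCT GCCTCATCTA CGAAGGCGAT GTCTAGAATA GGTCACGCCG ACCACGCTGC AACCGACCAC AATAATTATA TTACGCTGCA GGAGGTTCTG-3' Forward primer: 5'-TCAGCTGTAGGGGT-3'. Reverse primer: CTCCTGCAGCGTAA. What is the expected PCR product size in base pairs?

147 bp

Scanning the template, TCAGCTGTAGGGGT occurs at positions 18–31; this primer anneals to the bottom strand there with its 3' end pointing downstream.
Reverse complement of the reverse primer: TTACGCTGCAGGAG. This occurs on the top strand at positions 151–164.
Product length = (reverse-primer end) − (forward-primer start) + 1 = 164 − 18 + 1 = 147 bp.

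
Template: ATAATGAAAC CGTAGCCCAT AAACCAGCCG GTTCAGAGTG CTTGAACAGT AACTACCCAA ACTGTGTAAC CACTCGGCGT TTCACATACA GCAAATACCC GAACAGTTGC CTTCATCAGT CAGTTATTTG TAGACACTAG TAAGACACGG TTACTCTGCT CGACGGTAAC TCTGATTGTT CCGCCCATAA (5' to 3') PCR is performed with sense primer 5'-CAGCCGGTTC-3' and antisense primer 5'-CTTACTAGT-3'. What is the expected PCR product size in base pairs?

120 bp

Forward primer CAGCCGGTTC is found on the top strand at positions 25–34.
Reverse complement of the reverse primer: ACTAGTAAG. This occurs on the top strand at positions 136–144.
Amplicon spans positions 25–144: 120 bp.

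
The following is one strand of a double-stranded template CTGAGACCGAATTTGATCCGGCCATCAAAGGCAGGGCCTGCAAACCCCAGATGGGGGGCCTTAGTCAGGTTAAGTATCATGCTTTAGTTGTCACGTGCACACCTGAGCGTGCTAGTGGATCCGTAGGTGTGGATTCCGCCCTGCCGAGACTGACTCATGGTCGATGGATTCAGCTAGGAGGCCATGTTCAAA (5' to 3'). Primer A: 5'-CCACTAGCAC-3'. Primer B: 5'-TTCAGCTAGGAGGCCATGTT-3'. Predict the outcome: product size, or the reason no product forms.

Primer A (CCACTAGCAC) has reverse complement GTGCTAGTGG, which matches the top strand at positions 109–118; primer A anneals to the top strand there with its 3' end pointing upstream toward position 109.
Primer B (TTCAGCTAGGAGGCCATGTT) matches the top strand directly at positions 169–188; it anneals to the bottom strand with its 3' end pointing downstream toward position 188.
The 3' ends diverge (primer A extends toward position 1, primer B toward position 192), so the primers never converge on a shared product.

No product — the primers' 3' ends point away from each other.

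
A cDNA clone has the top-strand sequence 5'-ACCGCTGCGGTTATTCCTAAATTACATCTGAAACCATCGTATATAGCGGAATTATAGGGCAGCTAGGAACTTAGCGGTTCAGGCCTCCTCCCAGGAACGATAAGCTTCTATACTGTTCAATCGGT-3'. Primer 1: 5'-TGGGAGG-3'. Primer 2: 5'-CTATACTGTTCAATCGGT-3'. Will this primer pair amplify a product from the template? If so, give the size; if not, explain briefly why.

No product — the primers' 3' ends point away from each other.

Primer 1 (TGGGAGG) has reverse complement CCTCCCA, which matches the top strand at positions 87–93; primer 1 anneals to the top strand there with its 3' end pointing upstream toward position 87.
Primer 2 (CTATACTGTTCAATCGGT) matches the top strand directly at positions 108–125; it anneals to the bottom strand with its 3' end pointing downstream toward position 125.
The 3' ends diverge (primer 1 extends toward position 1, primer 2 toward position 125), so the primers never converge on a shared product.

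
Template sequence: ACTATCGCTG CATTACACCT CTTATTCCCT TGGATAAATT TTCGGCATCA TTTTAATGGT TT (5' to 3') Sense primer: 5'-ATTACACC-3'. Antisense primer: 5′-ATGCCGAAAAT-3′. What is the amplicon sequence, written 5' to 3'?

Scanning the template, ATTACACC occurs at positions 12–19; this primer anneals to the bottom strand there with its 3' end pointing downstream.
Taking the reverse complement of ATGCCGAAAAT gives ATTTTCGGCAT, found at positions 38–48 on the template; the primer anneals here to the top strand with its 3' end pointing upstream.
The product is the template from position 12 through 48 (37 bp).

5'-ATTACACCTCTTATTCCCTTGGATAAATTTTCGGCAT-3'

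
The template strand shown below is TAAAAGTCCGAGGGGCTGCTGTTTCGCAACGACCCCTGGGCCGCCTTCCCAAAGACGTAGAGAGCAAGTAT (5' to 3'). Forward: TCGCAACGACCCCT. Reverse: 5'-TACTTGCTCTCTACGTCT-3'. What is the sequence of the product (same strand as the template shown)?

5'-TCGCAACGACCCCTGGGCCGCCTTCCCAAAGACGTAGAGAGCAAGTA-3'

Forward primer TCGCAACGACCCCT is found on the top strand at positions 24–37.
Reverse complement of the reverse primer: AGACGTAGAGAGCAAGTA. This occurs on the top strand at positions 53–70.
The product is the template from position 24 through 70 (47 bp).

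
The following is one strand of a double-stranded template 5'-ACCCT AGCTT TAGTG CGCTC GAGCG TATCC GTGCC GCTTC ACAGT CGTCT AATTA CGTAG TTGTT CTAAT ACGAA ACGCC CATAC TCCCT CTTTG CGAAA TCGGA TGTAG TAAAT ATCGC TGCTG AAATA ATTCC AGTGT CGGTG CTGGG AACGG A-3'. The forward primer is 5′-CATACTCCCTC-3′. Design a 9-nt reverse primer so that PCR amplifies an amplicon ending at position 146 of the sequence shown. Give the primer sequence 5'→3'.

5'-GCACCGACA-3'

The forward primer binds at positions 81–91; the product's 3' end on the top strand is position 146.
The reverse primer anneals to the top strand over positions 138–146, i.e. to TGTCGGTGC.
Its sequence written 5'→3' is the reverse complement: GCACCGACA.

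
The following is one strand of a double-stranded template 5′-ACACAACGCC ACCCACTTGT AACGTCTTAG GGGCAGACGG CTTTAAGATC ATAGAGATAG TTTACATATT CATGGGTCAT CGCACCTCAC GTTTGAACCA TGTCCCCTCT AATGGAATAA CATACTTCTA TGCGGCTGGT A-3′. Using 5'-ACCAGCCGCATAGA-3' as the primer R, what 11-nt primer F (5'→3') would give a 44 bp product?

The reverse primer's reverse complement TCTATGCGGCTGGT matches the template at positions 127–140, so the product ends at position 140.
A 44 bp product then starts at position 140 − 44 + 1 = 97.
The forward primer is identical to the top strand there: ACCATGTCCCC.

5'-ACCATGTCCCC-3'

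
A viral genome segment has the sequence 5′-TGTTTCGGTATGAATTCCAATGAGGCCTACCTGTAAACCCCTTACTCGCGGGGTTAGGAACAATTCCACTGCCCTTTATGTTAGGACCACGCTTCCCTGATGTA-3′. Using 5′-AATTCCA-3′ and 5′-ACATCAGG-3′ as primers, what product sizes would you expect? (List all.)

The forward primer AATTCCA matches the top strand at positions 13–19, 62–68.
The reverse primer's reverse complement is CCTGATGT, matching at positions 96–103.
Each forward site pairs with the reverse site to give a product ending at position 103: sizes 91, 42 bp.

91 bp, 42 bp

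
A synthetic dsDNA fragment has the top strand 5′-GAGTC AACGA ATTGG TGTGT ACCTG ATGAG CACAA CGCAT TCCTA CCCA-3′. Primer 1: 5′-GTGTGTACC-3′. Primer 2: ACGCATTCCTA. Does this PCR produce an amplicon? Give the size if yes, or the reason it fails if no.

No product — both primers anneal to the same strand and extend in the same direction.

Primer 1 (GTGTGTACC) matches the top strand at positions 15–23 (3' end points downstream).
Primer 2 (ACGCATTCCTA) also matches the top strand directly, at positions 35–45 — its reverse complement TAGGAATGCGT is not present.
Both primers anneal to the bottom strand with 3' ends pointing the same way, so neither can prime synthesis back toward the other.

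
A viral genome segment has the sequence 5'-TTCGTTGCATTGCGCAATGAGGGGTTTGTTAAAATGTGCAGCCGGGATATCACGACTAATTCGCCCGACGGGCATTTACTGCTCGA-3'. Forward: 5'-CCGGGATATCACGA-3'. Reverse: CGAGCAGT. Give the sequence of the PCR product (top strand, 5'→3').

Forward primer CCGGGATATCACGA is found on the top strand at positions 42–55.
The reverse primer's reverse complement is ACTGCTCG, which matches the template at positions 78–85.
The product is the template from position 42 through 85 (44 bp).

5'-CCGGGATATCACGACTAATTCGCCCGACGGGCATTTACTGCTCG-3'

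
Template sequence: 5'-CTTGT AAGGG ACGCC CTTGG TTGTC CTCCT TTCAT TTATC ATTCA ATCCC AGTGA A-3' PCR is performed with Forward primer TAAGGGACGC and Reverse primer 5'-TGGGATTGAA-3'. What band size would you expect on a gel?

Forward primer TAAGGGACGC is found on the top strand at positions 5–14.
Taking the reverse complement of TGGGATTGAA gives TTCAATCCCA, found at positions 42–51 on the template; the primer anneals here to the top strand with its 3' end pointing upstream.
Product length = (reverse-primer end) − (forward-primer start) + 1 = 51 − 5 + 1 = 47 bp.

47 bp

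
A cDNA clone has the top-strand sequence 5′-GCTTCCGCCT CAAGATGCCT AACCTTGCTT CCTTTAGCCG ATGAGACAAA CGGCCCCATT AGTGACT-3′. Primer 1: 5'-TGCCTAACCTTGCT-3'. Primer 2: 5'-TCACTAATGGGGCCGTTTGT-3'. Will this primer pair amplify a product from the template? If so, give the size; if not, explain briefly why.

Primer 1 (TGCCTAACCTTGCT) matches the top strand at positions 16–29; it acts as a forward primer.
Primer 2's reverse complement is ACAAACGGCCCCATTAGTGA, matching the top strand at positions 46–65; it acts as a reverse primer.
The 3' ends face each other across positions 16–65, giving a 50 bp product.

Yes — a 50 bp product.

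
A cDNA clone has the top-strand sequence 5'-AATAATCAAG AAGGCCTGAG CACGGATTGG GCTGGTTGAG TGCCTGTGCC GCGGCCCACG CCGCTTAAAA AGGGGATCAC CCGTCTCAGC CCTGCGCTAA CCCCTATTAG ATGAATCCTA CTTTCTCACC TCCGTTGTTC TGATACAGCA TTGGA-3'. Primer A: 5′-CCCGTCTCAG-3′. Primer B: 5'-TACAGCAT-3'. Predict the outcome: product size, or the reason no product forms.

No product — both primers anneal to the same strand and extend in the same direction.

Primer A (CCCGTCTCAG) matches the top strand at positions 80–89 (3' end points downstream).
Primer B (TACAGCAT) also matches the top strand directly, at positions 144–151 — its reverse complement ATGCTGTA is not present.
Both primers anneal to the bottom strand with 3' ends pointing the same way, so neither can prime synthesis back toward the other.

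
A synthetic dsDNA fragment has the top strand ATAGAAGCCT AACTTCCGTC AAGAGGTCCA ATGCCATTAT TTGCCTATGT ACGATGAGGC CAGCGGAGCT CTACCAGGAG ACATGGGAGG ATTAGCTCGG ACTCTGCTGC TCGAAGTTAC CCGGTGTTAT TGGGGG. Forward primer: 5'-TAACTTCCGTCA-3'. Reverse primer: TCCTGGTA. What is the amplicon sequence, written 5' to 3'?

5'-TAACTTCCGTCAAGAGGTCCAATGCCATTATTTGCCTATGTACGATGAGGCCAGCGGAGCTCTACCAGGA-3'

The forward primer matches the template at positions 10–21.
Taking the reverse complement of TCCTGGTA gives TACCAGGA, found at positions 72–79 on the template; the primer anneals here to the top strand with its 3' end pointing upstream.
The product is the template from position 10 through 79 (70 bp).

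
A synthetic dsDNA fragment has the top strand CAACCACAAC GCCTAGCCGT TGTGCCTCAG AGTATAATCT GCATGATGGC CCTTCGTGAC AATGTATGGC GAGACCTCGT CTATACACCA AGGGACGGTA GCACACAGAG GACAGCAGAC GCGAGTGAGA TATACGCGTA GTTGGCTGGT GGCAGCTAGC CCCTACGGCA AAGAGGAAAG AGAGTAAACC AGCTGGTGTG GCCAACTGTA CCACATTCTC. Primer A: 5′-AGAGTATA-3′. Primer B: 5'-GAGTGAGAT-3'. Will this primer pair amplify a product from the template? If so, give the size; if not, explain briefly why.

No product — both primers anneal to the same strand and extend in the same direction.

Primer A (AGAGTATA) matches the top strand at positions 29–36 (3' end points downstream).
Primer B (GAGTGAGAT) also matches the top strand directly, at positions 123–131 — its reverse complement ATCTCACTC is not present.
Both primers anneal to the bottom strand with 3' ends pointing the same way, so neither can prime synthesis back toward the other.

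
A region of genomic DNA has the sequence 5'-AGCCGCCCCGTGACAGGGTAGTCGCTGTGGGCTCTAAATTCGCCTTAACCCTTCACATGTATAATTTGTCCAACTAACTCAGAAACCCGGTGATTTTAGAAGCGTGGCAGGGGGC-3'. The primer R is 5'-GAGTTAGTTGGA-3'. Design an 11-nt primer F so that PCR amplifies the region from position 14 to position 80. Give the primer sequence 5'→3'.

The reverse primer's reverse complement TCCAACTAACTC matches the template at positions 69–80; the product starts at position 14.
The forward primer is identical to the top strand over positions 14–24: CAGGGTAGTCG.

5'-CAGGGTAGTCG-3'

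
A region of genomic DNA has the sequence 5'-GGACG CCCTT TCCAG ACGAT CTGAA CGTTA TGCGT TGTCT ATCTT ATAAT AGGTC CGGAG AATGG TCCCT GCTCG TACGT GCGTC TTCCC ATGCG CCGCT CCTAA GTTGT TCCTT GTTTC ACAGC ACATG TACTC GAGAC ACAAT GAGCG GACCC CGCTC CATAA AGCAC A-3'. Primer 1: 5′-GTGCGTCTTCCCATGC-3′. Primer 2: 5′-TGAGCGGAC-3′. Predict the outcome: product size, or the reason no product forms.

Primer 1 (GTGCGTCTTCCCATGC) matches the top strand at positions 79–94 (3' end points downstream).
Primer 2 (TGAGCGGAC) also matches the top strand directly, at positions 145–153 — its reverse complement GTCCGCTCA is not present.
Both primers anneal to the bottom strand with 3' ends pointing the same way, so neither can prime synthesis back toward the other.

No product — both primers anneal to the same strand and extend in the same direction.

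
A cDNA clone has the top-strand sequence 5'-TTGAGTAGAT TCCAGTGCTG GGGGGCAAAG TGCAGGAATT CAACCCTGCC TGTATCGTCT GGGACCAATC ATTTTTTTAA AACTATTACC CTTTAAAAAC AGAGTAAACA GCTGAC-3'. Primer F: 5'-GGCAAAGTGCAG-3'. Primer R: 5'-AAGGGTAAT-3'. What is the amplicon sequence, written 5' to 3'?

The forward primer matches the template at positions 24–35.
Reverse complement of the reverse primer: ATTACCCTT. This occurs on the top strand at positions 85–93.
The product is the template from position 24 through 93 (70 bp).

5'-GGCAAAGTGCAGGAATTCAACCCTGCCTGTATCGTCTGGGACCAATCATTTTTTTAAAACTATTACCCTT-3'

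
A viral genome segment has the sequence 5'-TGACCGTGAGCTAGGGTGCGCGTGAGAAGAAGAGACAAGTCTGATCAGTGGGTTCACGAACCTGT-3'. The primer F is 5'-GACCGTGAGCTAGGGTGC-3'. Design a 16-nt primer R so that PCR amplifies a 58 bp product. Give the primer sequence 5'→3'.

5'-TCGTGAACCCACTGAT-3'

The forward primer binds at positions 2–19, so a 58 bp product ends at position 2 + 58 − 1 = 59.
The reverse primer anneals to the top strand over positions 44–59, i.e. to ATCAGTGGGTTCACGA.
Its sequence written 5'→3' is the reverse complement: TCGTGAACCCACTGAT.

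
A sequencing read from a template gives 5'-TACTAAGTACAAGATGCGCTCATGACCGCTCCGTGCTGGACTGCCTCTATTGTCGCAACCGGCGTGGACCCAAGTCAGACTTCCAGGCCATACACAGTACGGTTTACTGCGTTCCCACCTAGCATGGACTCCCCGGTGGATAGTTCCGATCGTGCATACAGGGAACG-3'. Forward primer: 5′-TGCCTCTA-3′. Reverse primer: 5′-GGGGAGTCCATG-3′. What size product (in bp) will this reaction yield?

93 bp

The forward primer matches the template at positions 42–49.
Reverse complement of the reverse primer: CATGGACTCCCC. This occurs on the top strand at positions 123–134.
Amplicon spans positions 42–134: 93 bp.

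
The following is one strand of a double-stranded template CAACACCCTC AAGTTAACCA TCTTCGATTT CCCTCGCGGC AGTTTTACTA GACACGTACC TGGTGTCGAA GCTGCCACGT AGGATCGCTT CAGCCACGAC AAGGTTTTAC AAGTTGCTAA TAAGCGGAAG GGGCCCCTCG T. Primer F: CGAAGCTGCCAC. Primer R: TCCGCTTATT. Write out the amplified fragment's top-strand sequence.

The forward primer matches the template at positions 67–78.
The reverse primer's reverse complement is AATAAGCGGA, which matches the template at positions 119–128.
The product is the template from position 67 through 128 (62 bp).

5'-CGAAGCTGCCACGTAGGATCGCTTCAGCCACGACAAGGTTTTACAAGTTGCTAATAAGCGGA-3'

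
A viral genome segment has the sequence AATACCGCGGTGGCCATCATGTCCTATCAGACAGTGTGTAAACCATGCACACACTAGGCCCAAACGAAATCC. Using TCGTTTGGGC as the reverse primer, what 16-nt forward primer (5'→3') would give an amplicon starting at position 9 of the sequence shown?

The reverse primer's reverse complement GCCCAAACGA matches the template at positions 58–67; the product starts at position 9.
The forward primer is identical to the top strand over positions 9–24: GGTGGCCATCATGTCC.

5'-GGTGGCCATCATGTCC-3'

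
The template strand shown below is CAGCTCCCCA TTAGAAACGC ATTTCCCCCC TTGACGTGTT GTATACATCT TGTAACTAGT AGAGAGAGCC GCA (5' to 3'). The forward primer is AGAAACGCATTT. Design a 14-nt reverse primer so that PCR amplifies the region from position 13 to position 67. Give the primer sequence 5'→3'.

5'-TCTCTCTACTAGTT-3'

The product's 3' end on the top strand is position 67.
The reverse primer anneals to the top strand over positions 54–67, i.e. to AACTAGTAGAGAGA.
Its sequence written 5'→3' is the reverse complement: TCTCTCTACTAGTT.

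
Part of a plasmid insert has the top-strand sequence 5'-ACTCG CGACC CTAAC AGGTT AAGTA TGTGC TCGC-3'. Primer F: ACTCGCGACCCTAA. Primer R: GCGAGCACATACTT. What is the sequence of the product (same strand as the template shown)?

5'-ACTCGCGACCCTAACAGGTTAAGTATGTGCTCGC-3'

The forward primer matches the template at positions 1–14.
Taking the reverse complement of GCGAGCACATACTT gives AAGTATGTGCTCGC, found at positions 21–34 on the template; the primer anneals here to the top strand with its 3' end pointing upstream.
The product is the template from position 1 through 34 (34 bp).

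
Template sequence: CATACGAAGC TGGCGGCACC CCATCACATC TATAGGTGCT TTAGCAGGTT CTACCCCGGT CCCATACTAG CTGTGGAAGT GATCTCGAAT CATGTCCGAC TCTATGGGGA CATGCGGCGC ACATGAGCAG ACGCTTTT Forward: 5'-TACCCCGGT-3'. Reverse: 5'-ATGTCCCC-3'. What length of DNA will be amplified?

62 bp

Forward primer TACCCCGGT is found on the top strand at positions 52–60.
Reverse complement of the reverse primer: GGGGACAT. This occurs on the top strand at positions 106–113.
Product length = (reverse-primer end) − (forward-primer start) + 1 = 113 − 52 + 1 = 62 bp.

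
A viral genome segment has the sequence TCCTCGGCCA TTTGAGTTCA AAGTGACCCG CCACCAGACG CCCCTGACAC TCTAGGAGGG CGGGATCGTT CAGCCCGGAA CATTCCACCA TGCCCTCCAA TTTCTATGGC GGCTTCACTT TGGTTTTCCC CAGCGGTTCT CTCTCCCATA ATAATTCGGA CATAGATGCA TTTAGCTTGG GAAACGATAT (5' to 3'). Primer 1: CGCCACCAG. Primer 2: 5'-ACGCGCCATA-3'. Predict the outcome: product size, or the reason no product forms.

No product — primer 2 has no binding site in the template.

Primer 2 (ACGCGCCATA) does not match the top strand, and its reverse complement TATGGCGCGT does not match either.
With no annealing site for primer 2, no amplification occurs.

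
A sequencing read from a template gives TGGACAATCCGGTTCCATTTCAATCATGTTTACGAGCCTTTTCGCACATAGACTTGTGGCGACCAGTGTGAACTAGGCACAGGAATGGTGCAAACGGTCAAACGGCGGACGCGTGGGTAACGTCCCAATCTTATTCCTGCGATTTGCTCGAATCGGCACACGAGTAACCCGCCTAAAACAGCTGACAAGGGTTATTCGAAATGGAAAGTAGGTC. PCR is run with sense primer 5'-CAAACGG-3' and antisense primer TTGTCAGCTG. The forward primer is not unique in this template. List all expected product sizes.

The forward primer CAAACGG matches the top strand at positions 91–97, 99–105.
The reverse primer's reverse complement is CAGCTGACAA, matching at positions 179–188.
Each forward site pairs with the reverse site to give a product ending at position 188: sizes 98, 90 bp.

98 bp, 90 bp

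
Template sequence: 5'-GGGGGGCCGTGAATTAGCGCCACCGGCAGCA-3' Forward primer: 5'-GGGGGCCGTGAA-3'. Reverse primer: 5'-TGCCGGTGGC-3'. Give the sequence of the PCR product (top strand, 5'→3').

5'-GGGGGCCGTGAATTAGCGCCACCGGCA-3'

The forward primer matches the template at positions 2–13.
Reverse complement of the reverse primer: GCCACCGGCA. This occurs on the top strand at positions 19–28.
The product is the template from position 2 through 28 (27 bp).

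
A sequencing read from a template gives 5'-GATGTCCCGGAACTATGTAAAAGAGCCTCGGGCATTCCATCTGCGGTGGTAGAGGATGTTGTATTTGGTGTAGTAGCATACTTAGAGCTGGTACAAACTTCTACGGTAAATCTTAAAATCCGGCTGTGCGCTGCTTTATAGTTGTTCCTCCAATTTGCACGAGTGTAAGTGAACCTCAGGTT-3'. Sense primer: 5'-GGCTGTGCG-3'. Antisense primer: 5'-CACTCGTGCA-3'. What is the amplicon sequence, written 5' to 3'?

5'-GGCTGTGCGCTGCTTTATAGTTGTTCCTCCAATTTGCACGAGTG-3'

Scanning the template, GGCTGTGCG occurs at positions 122–130; this primer anneals to the bottom strand there with its 3' end pointing downstream.
The reverse primer's reverse complement is TGCACGAGTG, which matches the template at positions 156–165.
The product is the template from position 122 through 165 (44 bp).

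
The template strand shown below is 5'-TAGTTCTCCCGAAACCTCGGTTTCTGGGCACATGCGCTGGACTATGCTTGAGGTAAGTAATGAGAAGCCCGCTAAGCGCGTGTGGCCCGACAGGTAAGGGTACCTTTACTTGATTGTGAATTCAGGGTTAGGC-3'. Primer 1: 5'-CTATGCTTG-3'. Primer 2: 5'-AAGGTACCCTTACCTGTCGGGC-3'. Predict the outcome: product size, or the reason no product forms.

Yes — a 65 bp product.

Primer 1 (CTATGCTTG) matches the top strand at positions 42–50; it acts as a forward primer.
Primer 2's reverse complement is GCCCGACAGGTAAGGGTACCTT, matching the top strand at positions 85–106; it acts as a reverse primer.
The 3' ends face each other across positions 42–106, giving a 65 bp product.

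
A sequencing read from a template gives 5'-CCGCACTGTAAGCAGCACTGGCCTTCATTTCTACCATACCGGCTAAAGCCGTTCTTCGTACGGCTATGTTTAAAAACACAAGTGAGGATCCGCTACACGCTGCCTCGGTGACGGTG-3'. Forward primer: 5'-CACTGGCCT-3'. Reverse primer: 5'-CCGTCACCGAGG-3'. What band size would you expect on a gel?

99 bp

The forward primer matches the template at positions 16–24.
The reverse primer's reverse complement is CCTCGGTGACGG, which matches the template at positions 103–114.
Amplicon spans positions 16–114: 99 bp.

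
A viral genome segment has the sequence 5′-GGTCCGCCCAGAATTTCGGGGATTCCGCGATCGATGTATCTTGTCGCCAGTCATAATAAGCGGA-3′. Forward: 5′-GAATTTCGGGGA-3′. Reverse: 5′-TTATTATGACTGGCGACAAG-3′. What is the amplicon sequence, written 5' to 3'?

5'-GAATTTCGGGGATTCCGCGATCGATGTATCTTGTCGCCAGTCATAATAA-3'

Scanning the template, GAATTTCGGGGA occurs at positions 11–22; this primer anneals to the bottom strand there with its 3' end pointing downstream.
The reverse primer's reverse complement is CTTGTCGCCAGTCATAATAA, which matches the template at positions 40–59.
The product is the template from position 11 through 59 (49 bp).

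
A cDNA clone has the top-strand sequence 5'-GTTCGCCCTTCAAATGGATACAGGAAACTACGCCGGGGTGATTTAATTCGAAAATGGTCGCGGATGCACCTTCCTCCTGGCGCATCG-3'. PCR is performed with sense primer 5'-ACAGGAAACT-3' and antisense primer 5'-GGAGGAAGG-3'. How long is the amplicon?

Scanning the template, ACAGGAAACT occurs at positions 20–29; this primer anneals to the bottom strand there with its 3' end pointing downstream.
The reverse primer's reverse complement is CCTTCCTCC, which matches the template at positions 69–77.
Product length = (reverse-primer end) − (forward-primer start) + 1 = 77 − 20 + 1 = 58 bp.

58 bp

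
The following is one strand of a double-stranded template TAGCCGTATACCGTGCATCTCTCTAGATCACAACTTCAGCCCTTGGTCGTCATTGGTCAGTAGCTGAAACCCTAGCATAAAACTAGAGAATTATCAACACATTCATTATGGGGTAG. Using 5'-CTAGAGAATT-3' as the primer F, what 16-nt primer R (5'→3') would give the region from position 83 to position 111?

The product's 3' end on the top strand is position 111.
The reverse primer anneals to the top strand over positions 96–111, i.e. to AACACATTCATTATGG.
Its sequence written 5'→3' is the reverse complement: CCATAATGAATGTGTT.

5'-CCATAATGAATGTGTT-3'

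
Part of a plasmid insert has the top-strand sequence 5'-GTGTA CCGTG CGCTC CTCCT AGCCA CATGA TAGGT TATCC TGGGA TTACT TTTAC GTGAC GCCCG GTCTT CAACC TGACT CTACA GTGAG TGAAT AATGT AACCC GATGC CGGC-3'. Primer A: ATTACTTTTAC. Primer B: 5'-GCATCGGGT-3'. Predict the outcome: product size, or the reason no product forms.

Primer A (ATTACTTTTAC) matches the top strand at positions 45–55; it acts as a forward primer.
Primer B's reverse complement is ACCCGATGC, matching the top strand at positions 102–110; it acts as a reverse primer.
The 3' ends face each other across positions 45–110, giving a 66 bp product.

Yes — a 66 bp product.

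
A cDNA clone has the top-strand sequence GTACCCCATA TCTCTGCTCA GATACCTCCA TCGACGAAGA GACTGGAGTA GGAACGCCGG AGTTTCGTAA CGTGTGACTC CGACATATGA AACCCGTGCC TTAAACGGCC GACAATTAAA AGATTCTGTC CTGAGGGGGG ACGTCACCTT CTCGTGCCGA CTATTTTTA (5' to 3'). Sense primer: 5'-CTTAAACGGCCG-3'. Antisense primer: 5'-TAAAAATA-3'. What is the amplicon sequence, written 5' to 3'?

5'-CTTAAACGGCCGACAATTAAAAGATTCTGTCCTGAGGGGGGACGTCACCTTCTCGTGCCGACTATTTTTA-3'

Scanning the template, CTTAAACGGCCG occurs at positions 100–111; this primer anneals to the bottom strand there with its 3' end pointing downstream.
Taking the reverse complement of TAAAAATA gives TATTTTTA, found at positions 162–169 on the template; the primer anneals here to the top strand with its 3' end pointing upstream.
The product is the template from position 100 through 169 (70 bp).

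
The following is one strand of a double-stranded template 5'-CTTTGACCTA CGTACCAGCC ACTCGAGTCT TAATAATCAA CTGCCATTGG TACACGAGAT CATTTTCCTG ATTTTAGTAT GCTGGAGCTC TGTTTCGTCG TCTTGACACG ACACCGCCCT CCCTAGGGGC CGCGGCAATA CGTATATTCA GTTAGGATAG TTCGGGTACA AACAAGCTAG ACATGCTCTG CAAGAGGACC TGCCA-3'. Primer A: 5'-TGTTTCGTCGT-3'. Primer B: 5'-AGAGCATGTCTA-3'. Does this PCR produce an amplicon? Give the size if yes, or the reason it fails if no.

Primer A (TGTTTCGTCGT) matches the top strand at positions 91–101; it acts as a forward primer.
Primer B's reverse complement is TAGACATGCTCT, matching the top strand at positions 178–189; it acts as a reverse primer.
The 3' ends face each other across positions 91–189, giving a 99 bp product.

Yes — a 99 bp product.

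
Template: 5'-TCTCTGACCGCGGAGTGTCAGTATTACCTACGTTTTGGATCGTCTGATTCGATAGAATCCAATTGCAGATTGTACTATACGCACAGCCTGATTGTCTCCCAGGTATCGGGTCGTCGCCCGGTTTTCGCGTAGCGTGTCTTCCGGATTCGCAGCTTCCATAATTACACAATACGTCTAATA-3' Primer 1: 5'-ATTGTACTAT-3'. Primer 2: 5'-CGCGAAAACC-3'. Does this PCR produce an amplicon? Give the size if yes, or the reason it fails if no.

Yes — a 61 bp product.

Primer 1 (ATTGTACTAT) matches the top strand at positions 69–78; it acts as a forward primer.
Primer 2's reverse complement is GGTTTTCGCG, matching the top strand at positions 120–129; it acts as a reverse primer.
The 3' ends face each other across positions 69–129, giving a 61 bp product.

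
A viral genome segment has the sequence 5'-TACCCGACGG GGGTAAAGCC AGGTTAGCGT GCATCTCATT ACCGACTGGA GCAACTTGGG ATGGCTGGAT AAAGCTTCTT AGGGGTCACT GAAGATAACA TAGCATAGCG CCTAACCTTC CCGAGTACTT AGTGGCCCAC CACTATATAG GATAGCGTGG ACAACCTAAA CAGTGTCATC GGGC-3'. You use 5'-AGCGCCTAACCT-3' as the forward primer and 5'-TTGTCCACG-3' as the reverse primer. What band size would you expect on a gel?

58 bp

Scanning the template, AGCGCCTAACCT occurs at positions 107–118; this primer anneals to the bottom strand there with its 3' end pointing downstream.
Reverse complement of the reverse primer: CGTGGACAA. This occurs on the top strand at positions 156–164.
The product runs from position 107 to position 164, so its length is 164 − 107 + 1 = 58 bp.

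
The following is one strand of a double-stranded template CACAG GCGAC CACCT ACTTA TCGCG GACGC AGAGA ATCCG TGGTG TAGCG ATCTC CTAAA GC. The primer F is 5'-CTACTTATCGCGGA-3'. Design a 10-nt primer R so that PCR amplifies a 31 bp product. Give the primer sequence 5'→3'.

The forward primer binds at positions 14–27, so a 31 bp product ends at position 14 + 31 − 1 = 44.
The reverse primer anneals to the top strand over positions 35–44, i.e. to AATCCGTGGT.
Its sequence written 5'→3' is the reverse complement: ACCACGGATT.

5'-ACCACGGATT-3'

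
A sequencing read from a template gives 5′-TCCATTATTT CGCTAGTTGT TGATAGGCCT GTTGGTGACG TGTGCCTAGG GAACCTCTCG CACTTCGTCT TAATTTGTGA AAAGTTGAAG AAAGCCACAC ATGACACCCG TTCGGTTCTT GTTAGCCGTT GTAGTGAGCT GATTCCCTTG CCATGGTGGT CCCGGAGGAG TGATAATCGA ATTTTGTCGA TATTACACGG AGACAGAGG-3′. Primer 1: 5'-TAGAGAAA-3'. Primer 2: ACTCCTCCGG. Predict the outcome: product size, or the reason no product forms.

No product — primer 1 has no binding site in the template.

Primer 1 (TAGAGAAA) does not match the top strand, and its reverse complement TTTCTCTA does not match either.
With no annealing site for primer 1, no amplification occurs.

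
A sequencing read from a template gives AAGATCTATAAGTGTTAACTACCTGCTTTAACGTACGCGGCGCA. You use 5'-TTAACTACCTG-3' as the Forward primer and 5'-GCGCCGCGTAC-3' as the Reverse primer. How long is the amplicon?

29 bp

Scanning the template, TTAACTACCTG occurs at positions 15–25; this primer anneals to the bottom strand there with its 3' end pointing downstream.
Taking the reverse complement of GCGCCGCGTAC gives GTACGCGGCGC, found at positions 33–43 on the template; the primer anneals here to the top strand with its 3' end pointing upstream.
Amplicon spans positions 15–43: 29 bp.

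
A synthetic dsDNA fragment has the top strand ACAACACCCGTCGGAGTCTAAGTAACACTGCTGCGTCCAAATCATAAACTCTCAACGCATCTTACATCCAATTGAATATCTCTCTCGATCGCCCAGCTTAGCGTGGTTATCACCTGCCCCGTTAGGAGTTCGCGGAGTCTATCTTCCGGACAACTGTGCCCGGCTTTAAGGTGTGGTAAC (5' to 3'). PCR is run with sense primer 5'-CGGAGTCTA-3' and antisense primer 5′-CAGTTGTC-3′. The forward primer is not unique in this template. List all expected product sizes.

145 bp, 24 bp

The forward primer CGGAGTCTA matches the top strand at positions 12–20, 133–141.
The reverse primer's reverse complement is GACAACTG, matching at positions 149–156.
Each forward site pairs with the reverse site to give a product ending at position 156: sizes 145, 24 bp.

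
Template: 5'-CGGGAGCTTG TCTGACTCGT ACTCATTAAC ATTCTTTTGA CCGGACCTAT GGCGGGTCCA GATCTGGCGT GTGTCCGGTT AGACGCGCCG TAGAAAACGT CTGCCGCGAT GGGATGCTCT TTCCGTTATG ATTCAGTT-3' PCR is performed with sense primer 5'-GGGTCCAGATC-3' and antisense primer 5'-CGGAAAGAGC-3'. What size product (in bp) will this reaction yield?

The forward primer matches the template at positions 54–64.
Taking the reverse complement of CGGAAAGAGC gives GCTCTTTCCG, found at positions 116–125 on the template; the primer anneals here to the top strand with its 3' end pointing upstream.
The product runs from position 54 to position 125, so its length is 125 − 54 + 1 = 72 bp.

72 bp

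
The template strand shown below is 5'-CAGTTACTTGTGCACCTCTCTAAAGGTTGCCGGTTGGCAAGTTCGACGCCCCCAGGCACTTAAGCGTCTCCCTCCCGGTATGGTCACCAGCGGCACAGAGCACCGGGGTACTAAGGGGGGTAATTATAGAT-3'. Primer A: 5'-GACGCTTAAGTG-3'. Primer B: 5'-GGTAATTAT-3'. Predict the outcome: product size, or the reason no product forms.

No product — the primers' 3' ends point away from each other.

Primer A (GACGCTTAAGTG) has reverse complement CACTTAAGCGTC, which matches the top strand at positions 57–68; primer A anneals to the top strand there with its 3' end pointing upstream toward position 57.
Primer B (GGTAATTAT) matches the top strand directly at positions 119–127; it anneals to the bottom strand with its 3' end pointing downstream toward position 127.
The 3' ends diverge (primer A extends toward position 1, primer B toward position 131), so the primers never converge on a shared product.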